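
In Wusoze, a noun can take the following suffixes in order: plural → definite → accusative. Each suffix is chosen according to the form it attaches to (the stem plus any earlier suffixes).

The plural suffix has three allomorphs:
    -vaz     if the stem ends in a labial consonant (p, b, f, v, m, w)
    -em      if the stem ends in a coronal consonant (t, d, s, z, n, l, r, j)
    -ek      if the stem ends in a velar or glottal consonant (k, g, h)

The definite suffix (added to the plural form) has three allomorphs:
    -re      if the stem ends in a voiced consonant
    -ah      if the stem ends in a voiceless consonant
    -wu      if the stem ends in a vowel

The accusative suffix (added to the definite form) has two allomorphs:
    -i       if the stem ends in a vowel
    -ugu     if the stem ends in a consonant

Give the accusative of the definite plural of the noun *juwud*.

juwudemrei

*juwud*: final consonant = /d/, coronal → -em → *juwudem*.
The final sound of the plural form *juwudem* is /m/, which is a voiced consonant, so the definite suffix is -re, giving *juwudemre*.
The definite form *juwudemre* — final sound /e/ (a vowel) → -i → *juwudemrei*.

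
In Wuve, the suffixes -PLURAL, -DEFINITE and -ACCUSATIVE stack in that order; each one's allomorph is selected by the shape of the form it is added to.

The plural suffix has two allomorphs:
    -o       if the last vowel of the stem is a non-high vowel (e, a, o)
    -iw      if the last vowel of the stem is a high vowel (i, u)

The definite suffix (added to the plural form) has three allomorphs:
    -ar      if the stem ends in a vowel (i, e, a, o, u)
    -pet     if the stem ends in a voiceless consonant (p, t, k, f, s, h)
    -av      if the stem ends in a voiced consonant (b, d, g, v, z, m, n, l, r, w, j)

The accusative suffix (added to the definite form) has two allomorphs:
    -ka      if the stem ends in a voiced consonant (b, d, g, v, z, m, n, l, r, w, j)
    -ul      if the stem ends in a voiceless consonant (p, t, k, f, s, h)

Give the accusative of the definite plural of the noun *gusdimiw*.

gusdimiwiwavka

*gusdimiw*: last vowel = /i/, a high vowel → -iw → *gusdimiwiw*.
Since the final sound of the plural form *gusdimiwiw* is /w/ (a voiced consonant), it takes -av, giving *gusdimiwiwav*.
The definite form *gusdimiwiwav*: final consonant = /v/, voiced → -ka → *gusdimiwiwavka*.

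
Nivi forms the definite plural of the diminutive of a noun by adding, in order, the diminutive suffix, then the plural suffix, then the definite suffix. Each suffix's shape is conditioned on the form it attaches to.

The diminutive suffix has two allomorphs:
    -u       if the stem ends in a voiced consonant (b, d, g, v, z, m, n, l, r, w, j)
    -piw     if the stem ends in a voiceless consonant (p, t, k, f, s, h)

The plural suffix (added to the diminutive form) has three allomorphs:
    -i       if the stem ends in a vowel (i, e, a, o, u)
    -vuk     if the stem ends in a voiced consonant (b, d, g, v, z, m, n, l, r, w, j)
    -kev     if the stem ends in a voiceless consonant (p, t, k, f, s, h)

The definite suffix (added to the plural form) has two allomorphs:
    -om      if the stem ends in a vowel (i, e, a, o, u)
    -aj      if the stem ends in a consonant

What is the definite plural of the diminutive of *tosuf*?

tosufpiwvukaj

*tosuf* — final consonant /f/ (voiceless) → -piw → *tosufpiw*.
The final sound of the diminutive form *tosufpiw* is /w/, which is a voiced consonant, so the plural suffix is -vuk, giving *tosufpiwvuk*.
The plural form *tosufpiwvuk*: final sound = /k/, a consonant → -aj → *tosufpiwvukaj*.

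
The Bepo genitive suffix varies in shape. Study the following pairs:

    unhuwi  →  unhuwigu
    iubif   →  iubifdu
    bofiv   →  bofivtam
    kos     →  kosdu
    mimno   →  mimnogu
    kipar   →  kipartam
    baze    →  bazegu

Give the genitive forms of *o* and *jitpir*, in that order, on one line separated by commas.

ogu, jitpirtam

The alternation tracks the final sound of the stem — -du when the stem ends in a voiceless consonant (*iubif*, *kos*); -tam when the stem ends in a voiced consonant (*bofiv*, *kipar*); -gu when the stem ends in a vowel (*unhuwi*, *mimno*, *baze*).
Since the final sound of *o* is /o/ (a vowel), it takes -gu, giving *ogu*.
Since the final sound of *jitpir* is /r/ (a voiced consonant), it takes -tam, giving *jitpirtam*.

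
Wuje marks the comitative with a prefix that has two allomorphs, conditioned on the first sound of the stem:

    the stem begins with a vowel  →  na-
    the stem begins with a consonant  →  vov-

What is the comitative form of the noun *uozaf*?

nauozaf

*uozaf*: first sound = /u/, a vowel → na- → *nauozaf*.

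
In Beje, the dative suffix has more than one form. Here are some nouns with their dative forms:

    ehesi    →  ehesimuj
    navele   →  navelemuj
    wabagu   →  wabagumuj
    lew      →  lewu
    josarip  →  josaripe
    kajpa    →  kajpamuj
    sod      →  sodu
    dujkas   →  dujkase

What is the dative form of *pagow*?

pagowu

Looking at the final sound of each stem: -e when the stem ends in a voiceless consonant (*josarip*, *dujkas*); -u when the stem ends in a voiced consonant (*lew*, *sod*); -muj when the stem ends in a vowel (*ehesi*, *navele*, *wabagu*, *kajpa*).
*pagow* — final sound /w/ (a voiced consonant) → -u → *pagowu*.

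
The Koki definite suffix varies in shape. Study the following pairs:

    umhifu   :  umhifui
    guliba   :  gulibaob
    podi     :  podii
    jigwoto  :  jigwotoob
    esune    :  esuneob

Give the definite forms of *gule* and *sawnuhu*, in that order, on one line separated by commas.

guleob, sawnuhui

The pattern is height harmony: -i when the last vowel of the stem is a high vowel (*umhifu*, *podi*); -ob when the last vowel of the stem is a non-high vowel (*guliba*, *jigwoto*, *esune*).
Since the last vowel of *gule* is /e/ (a non-high vowel), it takes -ob, giving *guleob*.
Since the last vowel of *sawnuhu* is /u/ (a high vowel), it takes -i, giving *sawnuhui*.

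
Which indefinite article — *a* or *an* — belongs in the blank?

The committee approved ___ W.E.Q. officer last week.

The indefinite article is chosen by the initial *sound* of the following word, not its spelling.
The initialism *W.E.Q.* is read letter by letter; the first letter, W, is pronounced /ˈdʌbəl.juː/, which begins with a consonant sound.
So the article is *a*: The committee approved a W.E.Q. officer last week.

a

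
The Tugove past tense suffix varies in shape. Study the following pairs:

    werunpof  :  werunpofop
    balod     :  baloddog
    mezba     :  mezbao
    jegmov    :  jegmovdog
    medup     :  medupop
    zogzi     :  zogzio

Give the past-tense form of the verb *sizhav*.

sizhavdog

The suffix is conditioned by the final sound: -op when the stem ends in a voiceless consonant (*werunpof*, *medup*); -dog when the stem ends in a voiced consonant (*balod*, *jegmov*); -o when the stem ends in a vowel (*mezba*, *zogzi*).
*sizhav* — final sound /v/ (a voiced consonant) → -dog → *sizhavdog*.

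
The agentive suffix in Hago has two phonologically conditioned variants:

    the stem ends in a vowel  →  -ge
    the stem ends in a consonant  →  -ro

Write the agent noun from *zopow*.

zopowro

Since the final sound of *zopow* is /w/ (a consonant), it takes -ro, giving *zopowro*.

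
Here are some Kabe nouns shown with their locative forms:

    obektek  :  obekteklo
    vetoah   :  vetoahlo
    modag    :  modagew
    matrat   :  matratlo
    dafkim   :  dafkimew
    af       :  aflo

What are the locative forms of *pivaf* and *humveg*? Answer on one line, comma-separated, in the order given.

The pattern is voicing of the final consonant: -lo when the stem ends in a voiceless consonant (*obektek*, *vetoah*, *matrat*, *af*); -ew when the stem ends in a voiced consonant (*modag*, *dafkim*).
*pivaf* — final consonant /f/ (voiceless) → -lo → *pivaflo*.
*humveg*: final consonant = /g/, voiced → -ew → *humvegew*.

pivaflo, humvegew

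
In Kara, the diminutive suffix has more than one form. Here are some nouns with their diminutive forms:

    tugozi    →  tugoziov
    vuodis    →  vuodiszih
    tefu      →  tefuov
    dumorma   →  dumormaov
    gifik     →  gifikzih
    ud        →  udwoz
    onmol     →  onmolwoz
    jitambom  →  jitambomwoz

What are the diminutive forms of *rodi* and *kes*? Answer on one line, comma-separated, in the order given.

The pattern is voicing of the final sound: -zih when the stem ends in a voiceless consonant (*vuodis*, *gifik*); -woz when the stem ends in a voiced consonant (*ud*, *onmol*, *jitambom*); -ov when the stem ends in a vowel (*tugozi*, *tefu*, *dumorma*).
*rodi*: final sound = /i/, a vowel → -ov → *rodiov*.
*kes*: final sound = /s/, a voiceless consonant → -zih → *keszih*.

rodiov, keszih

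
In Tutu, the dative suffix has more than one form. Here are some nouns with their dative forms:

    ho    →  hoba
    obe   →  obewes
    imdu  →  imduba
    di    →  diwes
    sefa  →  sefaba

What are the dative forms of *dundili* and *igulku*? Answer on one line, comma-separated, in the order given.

The pattern is front/back vowel harmony: -wes when the last vowel of the stem is a front vowel (*obe*, *di*); -ba when the last vowel of the stem is a back vowel (*ho*, *imdu*, *sefa*).
*dundili*: last vowel = /i/, a front vowel → -wes → *dundiliwes*.
*igulku* — last vowel /u/ (a back vowel) → -ba → *igulkuba*.

dundiliwes, igulkuba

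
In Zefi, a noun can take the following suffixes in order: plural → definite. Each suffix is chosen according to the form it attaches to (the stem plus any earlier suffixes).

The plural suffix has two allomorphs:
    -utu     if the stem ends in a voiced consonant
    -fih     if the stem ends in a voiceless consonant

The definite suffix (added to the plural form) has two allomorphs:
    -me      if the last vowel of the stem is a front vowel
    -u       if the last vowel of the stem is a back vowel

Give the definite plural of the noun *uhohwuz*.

uhohwuzutuu

*uhohwuz* — final consonant /z/ (voiced) → -utu → *uhohwuzutu*.
Since the last vowel of the plural form *uhohwuzutu* is /u/ (a back vowel), it takes -u, giving *uhohwuzutuu*.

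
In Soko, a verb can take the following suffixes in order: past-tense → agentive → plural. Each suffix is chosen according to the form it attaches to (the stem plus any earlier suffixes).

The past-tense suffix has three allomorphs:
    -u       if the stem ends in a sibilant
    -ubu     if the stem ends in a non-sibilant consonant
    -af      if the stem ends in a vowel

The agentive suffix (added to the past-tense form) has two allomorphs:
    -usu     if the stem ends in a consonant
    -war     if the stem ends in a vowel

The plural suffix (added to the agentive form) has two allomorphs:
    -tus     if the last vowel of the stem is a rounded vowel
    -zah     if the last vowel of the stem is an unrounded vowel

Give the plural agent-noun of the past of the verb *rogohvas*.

Since the final sound of *rogohvas* is /s/ (a sibilant), it takes -u, giving *rogohvasu*.
Since the final sound of the past-tense form *rogohvasu* is /u/ (a vowel), it takes -war, giving *rogohvasuwar*.
The agentive form *rogohvasuwar*: last vowel = /a/, an unrounded vowel → -zah → *rogohvasuwarzah*.

rogohvasuwarzah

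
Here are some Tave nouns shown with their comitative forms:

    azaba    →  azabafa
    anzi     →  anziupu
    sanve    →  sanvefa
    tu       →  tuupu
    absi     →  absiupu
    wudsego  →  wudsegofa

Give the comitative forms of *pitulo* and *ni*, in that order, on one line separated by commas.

pitulofa, niupu

The pattern is height harmony: -upu when the last vowel of the stem is a high vowel (*anzi*, *tu*, *absi*); -fa when the last vowel of the stem is a non-high vowel (*azaba*, *sanve*, *wudsego*).
Since the last vowel of *pitulo* is /o/ (a non-high vowel), it takes -fa, giving *pitulofa*.
*ni*: last vowel = /i/, a high vowel → -upu → *niupu*.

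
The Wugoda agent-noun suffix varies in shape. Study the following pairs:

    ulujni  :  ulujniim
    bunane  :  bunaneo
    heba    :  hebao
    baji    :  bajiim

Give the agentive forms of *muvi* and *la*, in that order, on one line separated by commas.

muviim, lao

The alternation tracks the last vowel of the stem — -im when the last vowel of the stem is a high vowel (*ulujni*, *baji*); -o when the last vowel of the stem is a non-high vowel (*bunane*, *heba*).
*muvi*: last vowel = /i/, a high vowel → -im → *muviim*.
The last vowel of *la* is /a/, which is a non-high vowel, so the suffix is -o, giving *lao*.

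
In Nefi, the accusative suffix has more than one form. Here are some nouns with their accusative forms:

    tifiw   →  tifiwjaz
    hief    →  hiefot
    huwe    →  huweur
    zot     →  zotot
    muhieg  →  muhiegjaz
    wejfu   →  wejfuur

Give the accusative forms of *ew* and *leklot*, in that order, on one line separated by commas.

ewjaz, leklotot

Looking at the final sound of each stem: -ot when the stem ends in a voiceless consonant (*hief*, *zot*); -jaz when the stem ends in a voiced consonant (*tifiw*, *muhieg*); -ur when the stem ends in a vowel (*huwe*, *wejfu*).
Since the final sound of *ew* is /w/ (a voiced consonant), it takes -jaz, giving *ewjaz*.
Since the final sound of *leklot* is /t/ (a voiceless consonant), it takes -ot, giving *leklotot*.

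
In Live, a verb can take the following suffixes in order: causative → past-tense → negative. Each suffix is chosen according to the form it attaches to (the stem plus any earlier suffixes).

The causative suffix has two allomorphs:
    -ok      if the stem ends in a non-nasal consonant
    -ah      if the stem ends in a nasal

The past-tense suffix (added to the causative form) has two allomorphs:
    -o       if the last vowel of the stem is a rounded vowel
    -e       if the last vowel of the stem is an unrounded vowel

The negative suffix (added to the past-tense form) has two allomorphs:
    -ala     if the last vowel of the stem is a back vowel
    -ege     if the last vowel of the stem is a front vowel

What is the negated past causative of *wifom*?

wifomaheege

The final consonant of *wifom* is /m/, which is a nasal, so the causative suffix is -ah, giving *wifomah*.
The last vowel of the causative form *wifomah* is /a/, which is an unrounded vowel, so the past-tense suffix is -e, giving *wifomahe*.
The past-tense form *wifomahe*: last vowel = /e/, a front vowel → -ege → *wifomaheege*.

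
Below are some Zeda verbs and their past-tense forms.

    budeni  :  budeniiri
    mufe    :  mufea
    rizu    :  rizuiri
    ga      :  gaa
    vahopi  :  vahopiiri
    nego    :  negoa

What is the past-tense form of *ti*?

The pattern is height harmony: -iri when the last vowel of the stem is a high vowel (*budeni*, *rizu*, *vahopi*); -a when the last vowel of the stem is a non-high vowel (*mufe*, *ga*, *nego*).
*ti* — last vowel /i/ (a high vowel) → -iri → *tiiri*.

tiiri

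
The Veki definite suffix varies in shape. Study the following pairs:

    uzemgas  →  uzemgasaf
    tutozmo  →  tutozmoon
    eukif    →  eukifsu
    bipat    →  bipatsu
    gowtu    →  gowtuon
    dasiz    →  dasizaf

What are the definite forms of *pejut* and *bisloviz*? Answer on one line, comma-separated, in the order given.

The pattern is sibilance of the final sound: -af when the stem ends in a sibilant (*uzemgas*, *dasiz*); -su when the stem ends in a non-sibilant consonant (*eukif*, *bipat*); -on when the stem ends in a vowel (*tutozmo*, *gowtu*).
Since the final sound of *pejut* is /t/ (a non-sibilant consonant), it takes -su, giving *pejutsu*.
The final sound of *bisloviz* is /z/, which is a sibilant, so the suffix is -af, giving *bislovizaf*.

pejutsu, bislovizaf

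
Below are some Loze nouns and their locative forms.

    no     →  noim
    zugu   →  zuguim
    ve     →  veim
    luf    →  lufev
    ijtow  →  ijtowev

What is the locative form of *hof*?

The pattern is consonant vs. vowel: -ev when the stem ends in a consonant (*luf*, *ijtow*); -im when the stem ends in a vowel (*no*, *zugu*, *ve*).
The final sound of *hof* is /f/, which is a consonant, so the suffix is -ev, giving *hofev*.

hofev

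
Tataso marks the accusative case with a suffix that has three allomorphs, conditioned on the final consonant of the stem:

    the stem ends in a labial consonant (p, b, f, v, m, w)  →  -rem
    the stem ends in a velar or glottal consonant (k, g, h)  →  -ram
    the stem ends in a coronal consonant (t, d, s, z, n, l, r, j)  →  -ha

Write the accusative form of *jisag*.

The final consonant of *jisag* is /g/, which is velar/glottal, so the suffix is -ram, giving *jisagram*.

jisagram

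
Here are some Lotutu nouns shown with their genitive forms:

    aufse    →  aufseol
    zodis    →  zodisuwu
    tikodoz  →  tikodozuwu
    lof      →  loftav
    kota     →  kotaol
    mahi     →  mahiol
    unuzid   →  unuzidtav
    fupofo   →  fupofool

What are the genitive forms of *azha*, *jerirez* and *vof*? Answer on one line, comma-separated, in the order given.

azhaol, jerirezuwu, voftav

The pattern is sibilance of the final sound: -uwu when the stem ends in a sibilant (*zodis*, *tikodoz*); -tav when the stem ends in a non-sibilant consonant (*lof*, *unuzid*); -ol when the stem ends in a vowel (*aufse*, *kota*, *mahi*, *fupofo*).
Since the final sound of *azha* is /a/ (a vowel), it takes -ol, giving *azhaol*.
The final sound of *jerirez* is /z/, which is a sibilant, so the suffix is -uwu, giving *jerirezuwu*.
The final sound of *vof* is /f/, which is a non-sibilant consonant, so the suffix is -tav, giving *voftav*.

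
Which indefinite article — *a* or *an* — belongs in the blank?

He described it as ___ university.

The indefinite article is chosen by the initial *sound* of the following word, not its spelling.
*university* begins with the sound /juː/ (u pronounced /juː/) — a consonant sound.
So the article is *a*: He described it as a university.

a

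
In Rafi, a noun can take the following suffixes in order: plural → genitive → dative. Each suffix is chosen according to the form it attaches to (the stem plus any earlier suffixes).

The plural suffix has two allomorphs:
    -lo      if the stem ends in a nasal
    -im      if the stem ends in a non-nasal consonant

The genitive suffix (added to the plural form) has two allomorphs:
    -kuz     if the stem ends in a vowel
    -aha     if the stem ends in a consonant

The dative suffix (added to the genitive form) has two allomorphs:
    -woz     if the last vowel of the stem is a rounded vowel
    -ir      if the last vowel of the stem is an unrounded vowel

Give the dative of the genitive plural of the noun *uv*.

The final consonant of *uv* is /v/, which is non-nasal, so the plural suffix is -im, giving *uvim*.
The plural form *uvim* — final sound /m/ (a consonant) → -aha → *uvimaha*.
The genitive form *uvimaha* — last vowel /a/ (an unrounded vowel) → -ir → *uvimahair*.

uvimahair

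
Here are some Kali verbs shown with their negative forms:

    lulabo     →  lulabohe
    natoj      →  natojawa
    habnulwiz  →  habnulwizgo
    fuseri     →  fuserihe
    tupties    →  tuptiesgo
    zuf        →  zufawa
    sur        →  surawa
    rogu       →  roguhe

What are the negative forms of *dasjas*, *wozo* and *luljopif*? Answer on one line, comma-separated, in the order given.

dasjasgo, wozohe, luljopifawa

The suffix is conditioned by the final sound: -go when the stem ends in a sibilant (*habnulwiz*, *tupties*); -awa when the stem ends in a non-sibilant consonant (*natoj*, *zuf*, *sur*); -he when the stem ends in a vowel (*lulabo*, *fuseri*, *rogu*).
Since the final sound of *dasjas* is /s/ (a sibilant), it takes -go, giving *dasjasgo*.
Since the final sound of *wozo* is /o/ (a vowel), it takes -he, giving *wozohe*.
*luljopif* — final sound /f/ (a non-sibilant consonant) → -awa → *luljopifawa*.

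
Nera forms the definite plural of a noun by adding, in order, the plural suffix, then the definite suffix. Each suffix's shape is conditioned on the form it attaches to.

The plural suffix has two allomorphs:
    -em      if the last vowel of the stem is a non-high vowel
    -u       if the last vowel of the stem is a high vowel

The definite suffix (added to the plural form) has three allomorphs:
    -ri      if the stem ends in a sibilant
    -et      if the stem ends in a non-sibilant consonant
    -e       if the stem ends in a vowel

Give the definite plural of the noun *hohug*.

*hohug* — last vowel /u/ (a high vowel) → -u → *hohugu*.
The plural form *hohugu*: final sound = /u/, a vowel → -e → *hohugue*.

hohugue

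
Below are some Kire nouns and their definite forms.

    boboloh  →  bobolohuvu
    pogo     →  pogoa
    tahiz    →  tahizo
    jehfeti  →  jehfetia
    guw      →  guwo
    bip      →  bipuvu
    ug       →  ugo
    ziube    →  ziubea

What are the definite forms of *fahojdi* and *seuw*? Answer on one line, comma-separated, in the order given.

Looking at the final sound of each stem: -uvu when the stem ends in a voiceless consonant (*boboloh*, *bip*); -o when the stem ends in a voiced consonant (*tahiz*, *guw*, *ug*); -a when the stem ends in a vowel (*pogo*, *jehfeti*, *ziube*).
*fahojdi* — final sound /i/ (a vowel) → -a → *fahojdia*.
*seuw* — final sound /w/ (a voiced consonant) → -o → *seuwo*.

fahojdia, seuwo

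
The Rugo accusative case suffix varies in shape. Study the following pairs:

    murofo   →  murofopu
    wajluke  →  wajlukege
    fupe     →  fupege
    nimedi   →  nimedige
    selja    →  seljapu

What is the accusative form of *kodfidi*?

Looking at the last vowel of each stem: -ge when the last vowel of the stem is a front vowel (*wajluke*, *fupe*, *nimedi*); -pu when the last vowel of the stem is a back vowel (*murofo*, *selja*).
The last vowel of *kodfidi* is /i/, which is a front vowel, so the suffix is -ge, giving *kodfidige*.

kodfidige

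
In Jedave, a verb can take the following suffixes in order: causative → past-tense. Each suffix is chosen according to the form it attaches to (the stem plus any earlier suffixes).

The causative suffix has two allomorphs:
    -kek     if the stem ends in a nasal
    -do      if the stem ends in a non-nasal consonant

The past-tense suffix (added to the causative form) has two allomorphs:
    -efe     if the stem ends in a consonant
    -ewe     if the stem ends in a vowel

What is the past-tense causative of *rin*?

rinkekefe

The final consonant of *rin* is /n/, which is a nasal, so the causative suffix is -kek, giving *rinkek*.
The final sound of the causative form *rinkek* is /k/, which is a consonant, so the past-tense suffix is -efe, giving *rinkekefe*.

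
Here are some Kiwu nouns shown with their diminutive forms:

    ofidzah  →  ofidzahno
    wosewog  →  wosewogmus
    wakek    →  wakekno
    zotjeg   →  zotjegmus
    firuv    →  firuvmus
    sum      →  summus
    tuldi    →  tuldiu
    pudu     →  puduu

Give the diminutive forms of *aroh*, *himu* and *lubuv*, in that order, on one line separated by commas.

arohno, himuu, lubuvmus

Looking at the final sound of each stem: -no when the stem ends in a voiceless consonant (*ofidzah*, *wakek*); -mus when the stem ends in a voiced consonant (*wosewog*, *zotjeg*, *firuv*, *sum*); -u when the stem ends in a vowel (*tuldi*, *pudu*).
The final sound of *aroh* is /h/, which is a voiceless consonant, so the suffix is -no, giving *arohno*.
Since the final sound of *himu* is /u/ (a vowel), it takes -u, giving *himuu*.
*lubuv* — final sound /v/ (a voiced consonant) → -mus → *lubuvmus*.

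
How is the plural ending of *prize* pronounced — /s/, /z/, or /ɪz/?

/ɪz/

The stem *prize* ends in a sibilant (/s, z, ʃ, ʒ, tʃ, dʒ/).
The plural suffix surfaces as /ɪz/ after sibilants, /s/ after other voiceless consonants, and /z/ after other voiced sounds.
So the plural -s on *prize* is pronounced /ɪz/.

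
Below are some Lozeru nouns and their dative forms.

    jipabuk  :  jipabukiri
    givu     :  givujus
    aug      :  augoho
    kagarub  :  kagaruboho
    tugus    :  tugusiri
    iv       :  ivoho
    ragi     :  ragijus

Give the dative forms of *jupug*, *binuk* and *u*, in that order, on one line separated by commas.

jupugoho, binukiri, ujus

The suffix is conditioned by the final sound: -iri when the stem ends in a voiceless consonant (*jipabuk*, *tugus*); -oho when the stem ends in a voiced consonant (*aug*, *kagarub*, *iv*); -jus when the stem ends in a vowel (*givu*, *ragi*).
The final sound of *jupug* is /g/, which is a voiced consonant, so the suffix is -oho, giving *jupugoho*.
*binuk*: final sound = /k/, a voiceless consonant → -iri → *binukiri*.
*u* — final sound /u/ (a vowel) → -jus → *ujus*.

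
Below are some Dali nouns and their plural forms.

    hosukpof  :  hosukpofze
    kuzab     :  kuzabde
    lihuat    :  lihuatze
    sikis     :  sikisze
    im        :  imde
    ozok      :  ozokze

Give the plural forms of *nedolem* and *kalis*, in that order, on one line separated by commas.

Looking at the final consonant of each stem: -ze when the stem ends in a voiceless consonant (*hosukpof*, *lihuat*, *sikis*, *ozok*); -de when the stem ends in a voiced consonant (*kuzab*, *im*).
*nedolem*: final consonant = /m/, voiced → -de → *nedolemde*.
*kalis* — final consonant /s/ (voiceless) → -ze → *kalisze*.

nedolemde, kalisze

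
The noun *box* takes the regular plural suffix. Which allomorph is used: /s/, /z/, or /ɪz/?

The stem *box* ends in a sibilant (/s, z, ʃ, ʒ, tʃ, dʒ/).
The plural suffix surfaces as /ɪz/ after sibilants, /s/ after other voiceless consonants, and /z/ after other voiced sounds.
So the plural -s on *box* is pronounced /ɪz/.

/ɪz/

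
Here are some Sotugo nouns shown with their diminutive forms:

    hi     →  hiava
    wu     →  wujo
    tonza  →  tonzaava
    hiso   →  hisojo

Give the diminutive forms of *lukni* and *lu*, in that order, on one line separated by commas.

Looking at the last vowel of each stem: -jo when the last vowel of the stem is a rounded vowel (*wu*, *hiso*); -ava when the last vowel of the stem is an unrounded vowel (*hi*, *tonza*).
*lukni*: last vowel = /i/, an unrounded vowel → -ava → *lukniava*.
*lu*: last vowel = /u/, a rounded vowel → -jo → *lujo*.

lukniava, lujo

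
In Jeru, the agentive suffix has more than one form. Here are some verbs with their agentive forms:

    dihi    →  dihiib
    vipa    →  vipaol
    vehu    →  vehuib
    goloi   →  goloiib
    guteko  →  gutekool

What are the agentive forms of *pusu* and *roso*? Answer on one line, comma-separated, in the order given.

pusuib, rosool

The suffix is conditioned by the last vowel: -ib when the last vowel of the stem is a high vowel (*dihi*, *vehu*, *goloi*); -ol when the last vowel of the stem is a non-high vowel (*vipa*, *guteko*).
Since the last vowel of *pusu* is /u/ (a high vowel), it takes -ib, giving *pusuib*.
*roso* — last vowel /o/ (a non-high vowel) → -ol → *rosool*.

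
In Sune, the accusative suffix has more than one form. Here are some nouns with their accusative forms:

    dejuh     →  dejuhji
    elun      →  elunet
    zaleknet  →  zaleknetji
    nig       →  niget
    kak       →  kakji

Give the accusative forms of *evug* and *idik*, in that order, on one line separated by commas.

Looking at the final consonant of each stem: -ji when the stem ends in a voiceless consonant (*dejuh*, *zaleknet*, *kak*); -et when the stem ends in a voiced consonant (*elun*, *nig*).
The final consonant of *evug* is /g/, which is voiced, so the suffix is -et, giving *evuget*.
*idik*: final consonant = /k/, voiceless → -ji → *idikji*.

evuget, idikji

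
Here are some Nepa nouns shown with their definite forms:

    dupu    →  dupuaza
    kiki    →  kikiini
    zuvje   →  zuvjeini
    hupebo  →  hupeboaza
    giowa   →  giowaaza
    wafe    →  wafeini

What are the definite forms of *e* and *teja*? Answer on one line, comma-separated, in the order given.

eini, tejaaza

The pattern is front/back vowel harmony: -ini when the last vowel of the stem is a front vowel (*kiki*, *zuvje*, *wafe*); -aza when the last vowel of the stem is a back vowel (*dupu*, *hupebo*, *giowa*).
The last vowel of *e* is /e/, which is a front vowel, so the suffix is -ini, giving *eini*.
Since the last vowel of *teja* is /a/ (a back vowel), it takes -aza, giving *tejaaza*.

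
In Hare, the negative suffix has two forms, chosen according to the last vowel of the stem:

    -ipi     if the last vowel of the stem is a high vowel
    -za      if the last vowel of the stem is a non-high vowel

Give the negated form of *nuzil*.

*nuzil*: last vowel = /i/, a high vowel → -ipi → *nuzilipi*.

nuzilipi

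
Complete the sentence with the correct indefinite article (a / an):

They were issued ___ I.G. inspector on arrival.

an

The indefinite article is chosen by the initial *sound* of the following word, not its spelling.
The initialism *I.G.* is read letter by letter; the first letter, I, is pronounced /aɪ/, which begins with a vowel sound.
So the article is *an*: They were issued an I.G. inspector on arrival.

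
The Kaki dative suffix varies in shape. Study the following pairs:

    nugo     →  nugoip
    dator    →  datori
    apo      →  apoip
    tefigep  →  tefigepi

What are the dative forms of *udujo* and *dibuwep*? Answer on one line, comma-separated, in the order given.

The alternation tracks the final sound of the stem — -i when the stem ends in a consonant (*dator*, *tefigep*); -ip when the stem ends in a vowel (*nugo*, *apo*).
*udujo* — final sound /o/ (a vowel) → -ip → *udujoip*.
*dibuwep*: final sound = /p/, a consonant → -i → *dibuwepi*.

udujoip, dibuwepi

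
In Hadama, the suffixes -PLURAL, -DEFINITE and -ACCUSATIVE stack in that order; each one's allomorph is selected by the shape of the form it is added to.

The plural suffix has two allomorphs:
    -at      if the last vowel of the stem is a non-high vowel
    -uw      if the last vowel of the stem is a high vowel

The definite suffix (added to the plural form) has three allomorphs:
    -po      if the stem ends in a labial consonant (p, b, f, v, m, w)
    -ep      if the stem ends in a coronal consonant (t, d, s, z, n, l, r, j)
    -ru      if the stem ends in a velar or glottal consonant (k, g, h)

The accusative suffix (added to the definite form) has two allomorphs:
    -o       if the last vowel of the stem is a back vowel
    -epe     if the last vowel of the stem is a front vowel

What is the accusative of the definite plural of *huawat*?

Since the last vowel of *huawat* is /a/ (a non-high vowel), it takes -at, giving *huawatat*.
The final consonant of the plural form *huawatat* is /t/, which is coronal, so the definite suffix is -ep, giving *huawatatep*.
The last vowel of the definite form *huawatatep* is /e/, which is a front vowel, so the accusative suffix is -epe, giving *huawatatepepe*.

huawatatepepe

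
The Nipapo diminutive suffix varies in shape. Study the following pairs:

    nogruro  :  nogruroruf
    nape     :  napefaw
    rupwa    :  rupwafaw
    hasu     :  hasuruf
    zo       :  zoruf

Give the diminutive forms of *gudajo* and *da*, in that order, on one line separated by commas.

gudajoruf, dafaw

The suffix is conditioned by the last vowel: -ruf when the last vowel of the stem is a rounded vowel (*nogruro*, *hasu*, *zo*); -faw when the last vowel of the stem is an unrounded vowel (*nape*, *rupwa*).
Since the last vowel of *gudajo* is /o/ (a rounded vowel), it takes -ruf, giving *gudajoruf*.
*da*: last vowel = /a/, an unrounded vowel → -faw → *dafaw*.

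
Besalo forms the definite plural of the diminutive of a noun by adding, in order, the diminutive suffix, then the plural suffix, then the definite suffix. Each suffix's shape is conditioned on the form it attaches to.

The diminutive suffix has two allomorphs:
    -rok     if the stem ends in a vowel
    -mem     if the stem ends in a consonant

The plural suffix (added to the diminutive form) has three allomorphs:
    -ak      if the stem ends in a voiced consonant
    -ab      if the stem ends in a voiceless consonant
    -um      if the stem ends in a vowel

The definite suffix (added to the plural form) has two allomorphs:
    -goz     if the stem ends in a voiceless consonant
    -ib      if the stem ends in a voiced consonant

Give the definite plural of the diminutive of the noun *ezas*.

The final sound of *ezas* is /s/, which is a consonant, so the diminutive suffix is -mem, giving *ezasmem*.
Since the final sound of the diminutive form *ezasmem* is /m/ (a voiced consonant), it takes -ak, giving *ezasmemak*.
The plural form *ezasmemak* — final consonant /k/ (voiceless) → -goz → *ezasmemakgoz*.

ezasmemakgoz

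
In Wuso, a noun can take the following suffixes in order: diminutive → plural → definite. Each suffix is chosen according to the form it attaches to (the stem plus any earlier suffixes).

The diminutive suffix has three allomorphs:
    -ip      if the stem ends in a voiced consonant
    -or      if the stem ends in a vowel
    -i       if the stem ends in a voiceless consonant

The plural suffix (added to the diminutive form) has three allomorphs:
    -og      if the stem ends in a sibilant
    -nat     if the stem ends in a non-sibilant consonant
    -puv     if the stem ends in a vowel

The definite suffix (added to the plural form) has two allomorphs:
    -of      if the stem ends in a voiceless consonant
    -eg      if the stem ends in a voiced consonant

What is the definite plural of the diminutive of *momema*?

momemaornatof

Since the final sound of *momema* is /a/ (a vowel), it takes -or, giving *momemaor*.
Since the final sound of the diminutive form *momemaor* is /r/ (a non-sibilant consonant), it takes -nat, giving *momemaornat*.
Since the final consonant of the plural form *momemaornat* is /t/ (voiceless), it takes -of, giving *momemaornatof*.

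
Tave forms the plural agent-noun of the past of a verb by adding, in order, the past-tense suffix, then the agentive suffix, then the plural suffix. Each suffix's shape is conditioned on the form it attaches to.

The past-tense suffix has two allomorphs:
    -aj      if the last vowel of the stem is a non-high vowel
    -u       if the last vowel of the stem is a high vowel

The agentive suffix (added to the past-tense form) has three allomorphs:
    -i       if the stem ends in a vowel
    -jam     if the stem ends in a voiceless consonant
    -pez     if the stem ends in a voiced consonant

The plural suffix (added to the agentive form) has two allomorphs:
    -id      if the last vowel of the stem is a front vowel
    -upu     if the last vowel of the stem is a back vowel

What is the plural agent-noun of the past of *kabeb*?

kabebajpezid

*kabeb*: last vowel = /e/, a non-high vowel → -aj → *kabebaj*.
The final sound of the past-tense form *kabebaj* is /j/, which is a voiced consonant, so the agentive suffix is -pez, giving *kabebajpez*.
Since the last vowel of the agentive form *kabebajpez* is /e/ (a front vowel), it takes -id, giving *kabebajpezid*.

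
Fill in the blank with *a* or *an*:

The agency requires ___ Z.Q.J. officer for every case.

The indefinite article is chosen by the initial *sound* of the following word, not its spelling.
The initialism *Z.Q.J.* is read letter by letter; the first letter, Z, is pronounced /ziː/, which begins with a consonant sound.
So the article is *a*: The agency requires a Z.Q.J. officer for every case.

a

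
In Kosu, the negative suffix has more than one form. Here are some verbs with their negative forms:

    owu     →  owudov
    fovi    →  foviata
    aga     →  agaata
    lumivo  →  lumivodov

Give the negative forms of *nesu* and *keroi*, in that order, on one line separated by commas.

nesudov, keroiata

The alternation tracks the last vowel of the stem — -dov when the last vowel of the stem is a rounded vowel (*owu*, *lumivo*); -ata when the last vowel of the stem is an unrounded vowel (*fovi*, *aga*).
*nesu* — last vowel /u/ (a rounded vowel) → -dov → *nesudov*.
Since the last vowel of *keroi* is /i/ (an unrounded vowel), it takes -ata, giving *keroiata*.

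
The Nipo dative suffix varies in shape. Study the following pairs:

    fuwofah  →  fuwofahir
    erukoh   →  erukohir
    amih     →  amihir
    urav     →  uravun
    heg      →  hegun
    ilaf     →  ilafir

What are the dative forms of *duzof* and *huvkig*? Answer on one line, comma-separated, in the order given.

duzofir, huvkigun

The alternation tracks the final consonant of the stem — -ir when the stem ends in a voiceless consonant (*fuwofah*, *erukoh*, *amih*, *ilaf*); -un when the stem ends in a voiced consonant (*urav*, *heg*).
The final consonant of *duzof* is /f/, which is voiceless, so the suffix is -ir, giving *duzofir*.
Since the final consonant of *huvkig* is /g/ (voiced), it takes -un, giving *huvkigun*.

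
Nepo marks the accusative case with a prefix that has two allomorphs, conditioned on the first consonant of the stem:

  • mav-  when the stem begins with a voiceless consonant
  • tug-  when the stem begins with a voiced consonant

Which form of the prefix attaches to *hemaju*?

mav-

The first consonant of *hemaju* is /h/, which is voiceless, so the prefix is mav-.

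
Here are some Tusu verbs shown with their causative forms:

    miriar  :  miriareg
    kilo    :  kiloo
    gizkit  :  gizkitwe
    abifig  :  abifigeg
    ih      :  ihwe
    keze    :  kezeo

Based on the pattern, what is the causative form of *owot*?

Looking at the final sound of each stem: -we when the stem ends in a voiceless consonant (*gizkit*, *ih*); -eg when the stem ends in a voiced consonant (*miriar*, *abifig*); -o when the stem ends in a vowel (*kilo*, *keze*).
The final sound of *owot* is /t/, which is a voiceless consonant, so the suffix is -we, giving *owotwe*.

owotwe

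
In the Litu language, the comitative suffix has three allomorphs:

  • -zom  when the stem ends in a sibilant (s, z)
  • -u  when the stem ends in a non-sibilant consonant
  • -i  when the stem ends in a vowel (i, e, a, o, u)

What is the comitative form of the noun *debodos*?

The final sound of *debodos* is /s/, which is a sibilant, so the suffix is -zom, giving *debodoszom*.

debodoszom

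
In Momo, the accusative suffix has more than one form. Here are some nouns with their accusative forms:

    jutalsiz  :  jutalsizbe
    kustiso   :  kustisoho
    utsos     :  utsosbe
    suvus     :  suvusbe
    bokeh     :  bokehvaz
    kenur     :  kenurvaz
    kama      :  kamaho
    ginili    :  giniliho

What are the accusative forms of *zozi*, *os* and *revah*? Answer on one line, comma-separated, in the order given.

zoziho, osbe, revahvaz

The pattern is sibilance of the final sound: -be when the stem ends in a sibilant (*jutalsiz*, *utsos*, *suvus*); -vaz when the stem ends in a non-sibilant consonant (*bokeh*, *kenur*); -ho when the stem ends in a vowel (*kustiso*, *kama*, *ginili*).
Since the final sound of *zozi* is /i/ (a vowel), it takes -ho, giving *zoziho*.
*os* — final sound /s/ (a sibilant) → -be → *osbe*.
The final sound of *revah* is /h/, which is a non-sibilant consonant, so the suffix is -vaz, giving *revahvaz*.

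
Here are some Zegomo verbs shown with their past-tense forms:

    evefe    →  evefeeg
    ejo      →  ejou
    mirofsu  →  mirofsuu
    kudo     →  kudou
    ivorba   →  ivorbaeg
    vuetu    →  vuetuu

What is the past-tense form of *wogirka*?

The pattern is rounding harmony: -u when the last vowel of the stem is a rounded vowel (*ejo*, *mirofsu*, *kudo*, *vuetu*); -eg when the last vowel of the stem is an unrounded vowel (*evefe*, *ivorba*).
The last vowel of *wogirka* is /a/, which is an unrounded vowel, so the suffix is -eg, giving *wogirkaeg*.

wogirkaeg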